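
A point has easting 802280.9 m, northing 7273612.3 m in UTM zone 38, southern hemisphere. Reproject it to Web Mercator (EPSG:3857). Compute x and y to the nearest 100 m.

Unproject from UTM 38S (λ₀ = 45°) → φ = -24.62209963°, λ = 47.98559993°.
Web Mercator (R = 6378137 m): x = 5341732.549 m, y = -2829398.977 m.

x 5341700 m, y -2829400 m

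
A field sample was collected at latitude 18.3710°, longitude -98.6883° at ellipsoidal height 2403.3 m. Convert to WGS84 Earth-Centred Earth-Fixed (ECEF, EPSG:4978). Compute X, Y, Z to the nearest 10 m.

WGS84: a = 6378137 m, e² = 0.006694380; N(φ) = a/√(1−e²sin²φ) = 6380258.666 m.
X = (N+h)·cosφ·cosλ = -915020.602 m; Y = (N+h)·cosφ·sinλ = -5987863.923 m; Z = (N(1−e²)+h)·sinφ = 1998154.001 m.

X -915020 m, Y -5987860 m, Z 1998150 m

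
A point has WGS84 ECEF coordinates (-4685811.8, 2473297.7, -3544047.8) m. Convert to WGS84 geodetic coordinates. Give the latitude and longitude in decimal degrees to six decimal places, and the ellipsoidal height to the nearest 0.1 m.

lat -33.955700°, lon 152.173701°, h 3000.7 m

λ = atan2(Y, X) = 152.17370058°; p = √(X²+Y²) = 5298493.5 m.
Bowring's method on WGS84 (a = 6378137 m, b = 6356752.314 m) gives φ = -33.95570011°, h = 3000.706 m.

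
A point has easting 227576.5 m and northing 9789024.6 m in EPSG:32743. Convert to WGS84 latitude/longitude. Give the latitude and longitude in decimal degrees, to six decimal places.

Zone 43S: λ₀ = 75°, k₀ = 0.9996, false easting 500000 m, false northing 10000000 m.
Meridian distance M = (N − FN)/k₀ = -211059.8 m.
Inverse transverse Mercator on WGS84 gives φ = -1.90700002°, λ = 72.55120043°.

lat -1.907000°, lon 72.551200°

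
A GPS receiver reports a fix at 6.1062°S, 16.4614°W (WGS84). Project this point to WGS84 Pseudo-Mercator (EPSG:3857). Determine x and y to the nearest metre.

x -1832475 m, y -681029 m

Web Mercator is spherical with R = a = 6378137 m.
x = R·λ = 6378137 × -0.287305629 = -1832474.666 m.
y = R·ln tan(π/4 + φ/2) = 6378137 × -0.106775610 = -681029.471 m.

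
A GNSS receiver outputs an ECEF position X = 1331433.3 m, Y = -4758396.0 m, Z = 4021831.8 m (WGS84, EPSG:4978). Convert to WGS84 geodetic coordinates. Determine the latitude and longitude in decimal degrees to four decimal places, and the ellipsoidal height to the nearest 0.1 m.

lat 39.3322°, lon -74.3680°, h 1452.8 m

λ = atan2(Y, X) = -74.36799939°; p = √(X²+Y²) = 4941158.5 m.
Bowring's method on WGS84 (a = 6378137 m, b = 6356752.314 m) gives φ = 39.33219993°, h = 1452.753 m.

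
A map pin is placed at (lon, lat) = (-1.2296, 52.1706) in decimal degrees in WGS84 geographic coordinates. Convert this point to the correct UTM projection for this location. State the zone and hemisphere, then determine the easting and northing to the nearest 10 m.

Longitude -1.2296° lies in the 6° band [-6°, 0°), giving zone 30; latitude is north of the equator, so 30N.
Zone 30 central meridian λ₀ = 6×30 − 183 = -3°; Δλ = +1.7704°.
Transverse Mercator on WGS84 with k₀ = 0.9996 gives E = 621071.612 m, N = 5781490.721 m.

Zone 30N: E 621070 m, N 5781490 m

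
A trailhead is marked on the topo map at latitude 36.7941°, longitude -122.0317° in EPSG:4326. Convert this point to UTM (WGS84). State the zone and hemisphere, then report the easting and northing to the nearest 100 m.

Zone 10N: E 586400 m, N 4072500 m

Longitude -122.0317° lies in the 6° band [-126°, -120°), giving zone 10; latitude is north of the equator, so 10N.
Zone 10 central meridian λ₀ = 6×10 − 183 = -123°; Δλ = +0.9683°.
Transverse Mercator on WGS84 with k₀ = 0.9996 gives E = 586388.451 m, N = 4072468.852 m.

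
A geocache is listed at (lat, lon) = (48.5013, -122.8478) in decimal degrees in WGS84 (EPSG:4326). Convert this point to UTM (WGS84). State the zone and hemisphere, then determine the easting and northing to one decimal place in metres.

Longitude -122.8478° lies in the 6° band [-126°, -120°), giving zone 10; latitude is north of the equator, so 10N.
Zone 10 central meridian λ₀ = 6×10 − 183 = -123°; Δλ = +0.1522°.
Transverse Mercator on WGS84 with k₀ = 0.9996 gives E = 511243.007 m, N = 5372031.263 m.

Zone 10N: E 511243.0 m, N 5372031.3 m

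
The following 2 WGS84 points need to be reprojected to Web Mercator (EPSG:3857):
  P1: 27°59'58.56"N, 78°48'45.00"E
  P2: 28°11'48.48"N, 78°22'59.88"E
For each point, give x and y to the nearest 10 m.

Web Mercator: x = R·λ, y = R·ln tan(π/4+φ/2), R = 6378137 m.
P1 (27.9996°, 78.8125°) → (8773367.368, 3248923.359) m.
P2 (28.1968°, 78.3833°) → (8725589.043, 3273808.501) m.

P1: x 8773370 m, y 3248920 m; P2: x 8725590 m, y 3273810 m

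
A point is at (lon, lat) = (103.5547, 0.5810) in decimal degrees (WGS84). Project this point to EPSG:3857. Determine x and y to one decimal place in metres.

Web Mercator is spherical with R = a = 6378137 m.
x = R·λ = 6378137 × 1.807370471 = 11527656.473 m.
y = R·ln tan(π/4 + φ/2) = 6378137 × 0.010140537 = 64677.733 m.

x 11527656.5 m, y 64677.7 m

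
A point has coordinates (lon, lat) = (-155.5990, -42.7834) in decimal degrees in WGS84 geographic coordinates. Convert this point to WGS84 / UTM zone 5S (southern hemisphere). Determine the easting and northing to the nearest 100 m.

E 287400 m, N 5260000 m

Zone 5 central meridian λ₀ = 6×5 − 183 = -153°; Δλ = -2.5990°.
Transverse Mercator on WGS84 with k₀ = 0.9996 gives E = 287411.452 m, N = 5259961.647 m.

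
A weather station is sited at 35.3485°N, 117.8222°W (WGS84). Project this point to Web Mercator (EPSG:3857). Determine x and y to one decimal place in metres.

Web Mercator is spherical with R = a = 6378137 m.
x = R·λ = 6378137 × -2.056385322 = -13115907.308 m.
y = R·ln tan(π/4 + φ/2) = 6378137 × 0.660277811 = 4211342.335 m.

x -13115907.3 m, y 4211342.3 m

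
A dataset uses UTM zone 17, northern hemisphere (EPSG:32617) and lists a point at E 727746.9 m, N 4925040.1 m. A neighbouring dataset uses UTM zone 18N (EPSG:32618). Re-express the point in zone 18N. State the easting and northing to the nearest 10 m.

E 250290 m, N 4925850 m

UTM 17N → geographic: φ = 44.44280028°, λ = -78.13799959°.
UTM 18N (λ₀ = -75°) forward: E = 250289.728 m, N = 4925846.068 m.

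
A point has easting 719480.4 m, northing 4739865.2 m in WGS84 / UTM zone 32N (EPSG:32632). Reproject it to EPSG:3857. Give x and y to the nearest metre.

x 1300557 m, y 5278530 m

Unproject from UTM 32N (λ₀ = 9°) → φ = 42.77989992°, λ = 11.68310028°.
Web Mercator (R = 6378137 m): x = 1300556.774 m, y = 5278530.151 m.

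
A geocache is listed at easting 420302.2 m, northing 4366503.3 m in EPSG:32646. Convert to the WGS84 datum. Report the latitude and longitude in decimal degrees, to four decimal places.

Zone 46N: λ₀ = 93°, k₀ = 0.9996, false easting 500000 m.
Meridian distance M = (N − FN)/k₀ = 4368250.6 m.
Inverse transverse Mercator on WGS84 gives φ = 39.44440007°, λ = 92.07380057°.

lat 39.4444°, lon 92.0738°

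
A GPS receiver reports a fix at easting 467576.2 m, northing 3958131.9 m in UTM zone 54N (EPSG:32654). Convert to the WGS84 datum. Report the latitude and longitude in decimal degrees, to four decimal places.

lat 35.7667°, lon 140.6413°

Zone 54N: λ₀ = 141°, k₀ = 0.9996, false easting 500000 m.
Meridian distance M = (N − FN)/k₀ = 3959715.8 m.
Inverse transverse Mercator on WGS84 gives φ = 35.76670000°, λ = 140.64129997°.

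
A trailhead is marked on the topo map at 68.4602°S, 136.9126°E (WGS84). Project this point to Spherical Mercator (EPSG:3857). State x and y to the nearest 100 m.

Web Mercator is spherical with R = a = 6378137 m.
x = R·λ = 6378137 × 2.389575657 = 15241040.915 m.
y = R·ln tan(π/4 + φ/2) = 6378137 × -1.659596085 = -10585131.194 m.

x 15241000 m, y -10585100 m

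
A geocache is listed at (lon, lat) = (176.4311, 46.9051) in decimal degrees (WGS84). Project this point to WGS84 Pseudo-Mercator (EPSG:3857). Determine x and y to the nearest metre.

Web Mercator is spherical with R = a = 6378137 m.
x = R·λ = 6378137 × 3.079303598 = 19640220.212 m.
y = R·ln tan(π/4 + φ/2) = 6378137 × 0.929205144 = 5926597.710 m.

x 19640220 m, y 5926598 m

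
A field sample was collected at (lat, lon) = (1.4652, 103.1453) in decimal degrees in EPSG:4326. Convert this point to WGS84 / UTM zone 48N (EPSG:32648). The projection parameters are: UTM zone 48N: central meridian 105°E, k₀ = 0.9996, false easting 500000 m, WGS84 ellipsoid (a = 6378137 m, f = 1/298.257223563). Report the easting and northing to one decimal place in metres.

E 293649.1 m, N 162034.4 m

Zone 48 central meridian λ₀ = 6×48 − 183 = 105°; Δλ = -1.8547°.
Transverse Mercator on WGS84 with k₀ = 0.9996 gives E = 293649.117 m, N = 162034.400 m.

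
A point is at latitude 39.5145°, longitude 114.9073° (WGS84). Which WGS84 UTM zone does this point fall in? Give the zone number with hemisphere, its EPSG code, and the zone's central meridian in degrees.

UTM zone = ⌊(λ + 180)/6⌋ + 1; 114.9073° ∈ [114°, 120°) → zone 50.
Hemisphere: N (φ ≥ 0).
Central meridian λ₀ = 6×50 − 183 = 117°.
EPSG code: 32650.

Zone 50N (EPSG:32650), central meridian 117°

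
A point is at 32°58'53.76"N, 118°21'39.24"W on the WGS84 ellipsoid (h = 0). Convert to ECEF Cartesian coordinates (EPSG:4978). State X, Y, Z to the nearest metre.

X -2544031 m, Y -4712771 m, Z 3452247 m

WGS84: a = 6378137 m, e² = 0.006694380; N(φ) = a/√(1−e²sin²φ) = 6384472.907 m.
X = (N+h)·cosφ·cosλ = -2544030.805 m; Y = (N+h)·cosφ·sinλ = -4712770.719 m; Z = (N(1−e²)+h)·sinφ = 3452247.039 m.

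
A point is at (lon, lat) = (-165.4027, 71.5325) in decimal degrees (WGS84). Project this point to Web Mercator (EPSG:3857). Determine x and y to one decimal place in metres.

x -18412544.3 m, y 11586851.6 m

Web Mercator is spherical with R = a = 6378137 m.
x = R·λ = 6378137 × -2.886821707 = -18412544.340 m.
y = R·ln tan(π/4 + φ/2) = 6378137 × 1.816651419 = 11586851.630 m.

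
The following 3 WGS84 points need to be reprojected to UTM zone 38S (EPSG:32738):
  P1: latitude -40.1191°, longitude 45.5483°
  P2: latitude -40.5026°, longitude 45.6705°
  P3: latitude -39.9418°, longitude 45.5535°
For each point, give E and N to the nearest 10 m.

UTM zone 38S: λ₀ = 45°, k₀ = 0.9996.
P1 (-40.1191°, 45.5483°) → (546721.431, 5558879.654) m.
P2 (-40.5026°, 45.6705°) → (556812.063, 5516240.762) m.
P3 (-39.9418°, 45.5535°) → (547286.812, 5578555.739) m.

P1: E 546720 m, N 5558880 m; P2: E 556810 m, N 5516240 m; P3: E 547290 m, N 5578560 m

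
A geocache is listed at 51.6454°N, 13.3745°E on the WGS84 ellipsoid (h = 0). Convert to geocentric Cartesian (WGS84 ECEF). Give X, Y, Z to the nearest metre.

WGS84: a = 6378137 m, e² = 0.006694380; N(φ) = a/√(1−e²sin²φ) = 6391306.071 m.
X = (N+h)·cosφ·cosλ = 3858413.919 m; Y = (N+h)·cosφ·sinλ = 917389.363 m; Z = (N(1−e²)+h)·sinφ = 4978416.858 m.

X 3858414 m, Y 917389 m, Z 4978417 m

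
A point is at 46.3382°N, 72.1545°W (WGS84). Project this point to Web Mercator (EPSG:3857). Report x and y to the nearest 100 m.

x -8032200 m, y 5834700 m

Web Mercator is spherical with R = a = 6378137 m.
x = R·λ = 6378137 × -1.259333595 = -8032202.198 m.
y = R·ln tan(π/4 + φ/2) = 6378137 × 0.914798889 = 5834712.640 m.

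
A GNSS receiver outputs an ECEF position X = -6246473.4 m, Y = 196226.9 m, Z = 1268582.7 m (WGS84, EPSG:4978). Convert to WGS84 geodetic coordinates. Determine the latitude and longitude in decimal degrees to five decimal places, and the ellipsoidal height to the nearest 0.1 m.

λ = atan2(Y, X) = 178.20070041°; p = √(X²+Y²) = 6249554.8 m.
Bowring's method on WGS84 (a = 6378137 m, b = 6356752.314 m) gives φ = 11.54969966°, h = -278.162 m.

lat 11.54970°, lon 178.20070°, h -278.2 m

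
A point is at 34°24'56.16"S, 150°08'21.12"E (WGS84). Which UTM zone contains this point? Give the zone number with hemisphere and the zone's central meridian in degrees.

Zone 56S, central meridian 153°

UTM zone = ⌊(λ + 180)/6⌋ + 1; 150.1392° ∈ [150°, 156°) → zone 56.
Hemisphere: S (φ < 0).
Central meridian λ₀ = 6×56 − 183 = 153°.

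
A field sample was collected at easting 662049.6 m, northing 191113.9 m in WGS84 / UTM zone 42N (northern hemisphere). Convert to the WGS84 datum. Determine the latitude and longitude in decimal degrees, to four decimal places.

lat 1.7285°, lon 70.4568°

Zone 42N: λ₀ = 69°, k₀ = 0.9996, false easting 500000 m.
Meridian distance M = (N − FN)/k₀ = 191190.4 m.
Inverse transverse Mercator on WGS84 gives φ = 1.72849984°, λ = 70.45679959°.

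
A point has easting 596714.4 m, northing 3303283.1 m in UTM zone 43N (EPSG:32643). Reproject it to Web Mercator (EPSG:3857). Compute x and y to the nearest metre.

Unproject from UTM 43N (λ₀ = 75°) → φ = 29.85629966°, λ = 76.00129998°.
Web Mercator (R = 6378137 m): x = 8460426.014 m, y = 3485091.846 m.

x 8460426 m, y 3485092 m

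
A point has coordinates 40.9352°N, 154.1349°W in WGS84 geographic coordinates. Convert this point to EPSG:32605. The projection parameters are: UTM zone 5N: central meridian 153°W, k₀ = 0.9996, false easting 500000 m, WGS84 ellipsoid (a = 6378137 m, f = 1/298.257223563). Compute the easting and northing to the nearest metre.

E 404459 m, N 4532184 m

Zone 5 central meridian λ₀ = 6×5 − 183 = -153°; Δλ = -1.1349°.
Transverse Mercator on WGS84 with k₀ = 0.9996 gives E = 404458.858 m, N = 4532183.704 m.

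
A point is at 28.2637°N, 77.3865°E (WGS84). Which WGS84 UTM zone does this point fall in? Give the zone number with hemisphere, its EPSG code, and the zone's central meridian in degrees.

Zone 43N (EPSG:32643), central meridian 75°

UTM zone = ⌊(λ + 180)/6⌋ + 1; 77.3865° ∈ [72°, 78°) → zone 43.
Hemisphere: N (φ ≥ 0).
Central meridian λ₀ = 6×43 − 183 = 75°.
EPSG code: 32643.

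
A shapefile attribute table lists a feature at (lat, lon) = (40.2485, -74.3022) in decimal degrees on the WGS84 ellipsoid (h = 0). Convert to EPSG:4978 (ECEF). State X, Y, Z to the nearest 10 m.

WGS84: a = 6378137 m, e² = 0.006694380; N(φ) = a/√(1−e²sin²φ) = 6387067.802 m.
X = (N+h)·cosφ·cosλ = 1318976.833 m; Y = (N+h)·cosφ·sinλ = -4693101.261 m; Z = (N(1−e²)+h)·sinφ = 4099084.278 m.

X 1318980 m, Y -4693100 m, Z 4099080 m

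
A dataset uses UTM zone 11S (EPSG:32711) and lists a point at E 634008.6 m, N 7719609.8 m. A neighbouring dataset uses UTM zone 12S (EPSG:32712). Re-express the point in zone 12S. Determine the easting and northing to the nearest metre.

E 8434 m, N 7713008 m

UTM 11S → geographic: φ = -20.61789993°, λ = -115.71389976°.
UTM 12S (λ₀ = -111°) forward: E = 8434.140 m, N = 7713007.643 m.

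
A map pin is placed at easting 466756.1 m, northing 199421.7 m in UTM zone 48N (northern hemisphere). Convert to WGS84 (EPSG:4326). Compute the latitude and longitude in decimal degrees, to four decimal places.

Zone 48N: λ₀ = 105°, k₀ = 0.9996, false easting 500000 m.
Meridian distance M = (N − FN)/k₀ = 199501.5 m.
Inverse transverse Mercator on WGS84 gives φ = 1.80419999°, λ = 104.70109964°.

lat 1.8042°, lon 104.7011°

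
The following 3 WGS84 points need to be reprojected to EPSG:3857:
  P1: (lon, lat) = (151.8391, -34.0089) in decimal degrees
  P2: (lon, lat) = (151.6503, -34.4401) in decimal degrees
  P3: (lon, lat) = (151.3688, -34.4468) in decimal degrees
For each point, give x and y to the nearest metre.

Web Mercator: x = R·λ, y = R·ln tan(π/4+φ/2), R = 6378137 m.
P1 (-34.0089°, 151.8391°) → (16902651.295, -4029997.141) m.
P2 (-34.4401°, 151.6503°) → (16881634.175, -4088050.905) m.
P3 (-34.4468°, 151.3688°) → (16850297.738, -4088955.300) m.

P1: x 16902651 m, y -4029997 m; P2: x 16881634 m, y -4088051 m; P3: x 16850298 m, y -4088955 m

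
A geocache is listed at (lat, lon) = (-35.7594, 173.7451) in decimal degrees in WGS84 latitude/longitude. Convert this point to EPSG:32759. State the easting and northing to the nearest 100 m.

Zone 59 central meridian λ₀ = 6×59 − 183 = 171°; Δλ = +2.7451°.
Transverse Mercator on WGS84 with k₀ = 0.9996 gives E = 748189.017 m, N = 6039261.068 m.

E 748200 m, N 6039300 m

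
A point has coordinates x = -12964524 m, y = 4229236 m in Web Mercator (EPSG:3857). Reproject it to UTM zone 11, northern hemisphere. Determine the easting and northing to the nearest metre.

E 548778 m, N 3926353 m

Web Mercator inverse (R = 6378137 m) → φ = 35.47950207°, λ = -116.46230061°.
UTM 11N forward: E = 548778.246 m, N = 3926352.978 m.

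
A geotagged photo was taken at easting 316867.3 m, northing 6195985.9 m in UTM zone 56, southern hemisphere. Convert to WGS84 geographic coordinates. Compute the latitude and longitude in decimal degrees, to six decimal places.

Zone 56S: λ₀ = 153°, k₀ = 0.9996, false easting 500000 m, false northing 10000000 m.
Meridian distance M = (N − FN)/k₀ = -3805536.3 m.
Inverse transverse Mercator on WGS84 gives φ = -34.36130032°, λ = 151.00860013°.

lat -34.361300°, lon 151.008600°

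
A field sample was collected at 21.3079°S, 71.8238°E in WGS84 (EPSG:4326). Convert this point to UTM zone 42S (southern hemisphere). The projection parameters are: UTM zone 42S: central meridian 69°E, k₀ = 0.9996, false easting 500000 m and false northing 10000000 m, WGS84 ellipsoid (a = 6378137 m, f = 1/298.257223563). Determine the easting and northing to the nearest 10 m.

E 792960 m, N 7641150 m

Zone 42 central meridian λ₀ = 6×42 − 183 = 69°; Δλ = +2.8238°.
Transverse Mercator on WGS84 with k₀ = 0.9996 gives E = 792955.986 m, N = 7641150.856 m.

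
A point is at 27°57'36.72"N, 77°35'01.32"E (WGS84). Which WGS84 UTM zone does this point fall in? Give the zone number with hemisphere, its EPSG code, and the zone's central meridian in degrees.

Zone 43N (EPSG:32643), central meridian 75°

UTM zone = ⌊(λ + 180)/6⌋ + 1; 77.5837° ∈ [72°, 78°) → zone 43.
Hemisphere: N (φ ≥ 0).
Central meridian λ₀ = 6×43 − 183 = 75°.
EPSG code: 32643.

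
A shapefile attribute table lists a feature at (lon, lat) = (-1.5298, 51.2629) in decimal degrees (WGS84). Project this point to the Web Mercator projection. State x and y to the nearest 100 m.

Web Mercator is spherical with R = a = 6378137 m.
x = R·λ = 6378137 × -0.026700047 = -170296.557 m.
y = R·ln tan(π/4 + φ/2) = 6378137 × 1.045435384 = 6667930.105 m.

x -170300 m, y 6667900 m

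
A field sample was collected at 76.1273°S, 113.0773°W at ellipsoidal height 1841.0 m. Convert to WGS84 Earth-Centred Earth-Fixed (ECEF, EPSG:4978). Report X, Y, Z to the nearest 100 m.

X -601500 m, Y -1411700 m, Z -6171900 m

WGS84: a = 6378137 m, e² = 0.006694380; N(φ) = a/√(1−e²sin²φ) = 6398354.267 m.
X = (N+h)·cosφ·cosλ = -601500.071 m; Y = (N+h)·cosφ·sinλ = -1411746.795 m; Z = (N(1−e²)+h)·sinφ = -6171923.297 m.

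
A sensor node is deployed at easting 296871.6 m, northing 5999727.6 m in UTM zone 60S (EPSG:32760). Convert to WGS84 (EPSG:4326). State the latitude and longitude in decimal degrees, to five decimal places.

Zone 60S: λ₀ = 177°, k₀ = 0.9996, false easting 500000 m, false northing 10000000 m.
Meridian distance M = (N − FN)/k₀ = -4001873.1 m.
Inverse transverse Mercator on WGS84 gives φ = -36.12589998°, λ = 174.74279978°.

lat -36.12590°, lon 174.74280°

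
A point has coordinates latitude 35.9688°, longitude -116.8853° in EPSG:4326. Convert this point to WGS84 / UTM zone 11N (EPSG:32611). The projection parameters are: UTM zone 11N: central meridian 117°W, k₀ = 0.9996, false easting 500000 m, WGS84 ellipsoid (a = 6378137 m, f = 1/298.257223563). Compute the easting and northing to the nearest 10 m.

Zone 11 central meridian λ₀ = 6×11 − 183 = -117°; Δλ = +0.1147°.
Transverse Mercator on WGS84 with k₀ = 0.9996 gives E = 510341.711 m, N = 3980494.006 m.

E 510340 m, N 3980490 m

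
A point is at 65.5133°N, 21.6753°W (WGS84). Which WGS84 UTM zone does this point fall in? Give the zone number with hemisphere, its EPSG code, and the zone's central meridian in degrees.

Zone 27N (EPSG:32627), central meridian -21°

UTM zone = ⌊(λ + 180)/6⌋ + 1; -21.6753° ∈ [-24°, -18°) → zone 27.
Hemisphere: N (φ ≥ 0).
Central meridian λ₀ = 6×27 − 183 = -21°.
EPSG code: 32627.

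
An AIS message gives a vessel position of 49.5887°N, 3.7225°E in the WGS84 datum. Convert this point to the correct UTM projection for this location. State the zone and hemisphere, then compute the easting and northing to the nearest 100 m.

Zone 31N: E 552200 m, N 5493200 m

Longitude 3.7225° lies in the 6° band [0°, 6°), giving zone 31; latitude is north of the equator, so 31N.
Zone 31 central meridian λ₀ = 6×31 − 183 = 3°; Δλ = +0.7225°.
Transverse Mercator on WGS84 with k₀ = 0.9996 gives E = 552219.639 m, N = 5493152.816 m.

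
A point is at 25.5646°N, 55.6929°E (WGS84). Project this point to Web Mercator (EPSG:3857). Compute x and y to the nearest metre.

Web Mercator is spherical with R = a = 6378137 m.
x = R·λ = 6378137 × 0.972024475 = 6199705.269 m.
y = R·ln tan(π/4 + φ/2) = 6378137 × 0.461773393 = 2945253.961 m.

x 6199705 m, y 2945254 m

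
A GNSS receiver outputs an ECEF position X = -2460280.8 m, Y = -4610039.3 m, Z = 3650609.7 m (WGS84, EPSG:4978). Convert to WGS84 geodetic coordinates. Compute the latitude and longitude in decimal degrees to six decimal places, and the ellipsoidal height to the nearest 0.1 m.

λ = atan2(Y, X) = -118.08790051°; p = √(X²+Y²) = 5225461.1 m.
Bowring's method on WGS84 (a = 6378137 m, b = 6356752.314 m) gives φ = 35.11969992°, h = 3255.167 m.

lat 35.119700°, lon -118.087901°, h 3255.2 m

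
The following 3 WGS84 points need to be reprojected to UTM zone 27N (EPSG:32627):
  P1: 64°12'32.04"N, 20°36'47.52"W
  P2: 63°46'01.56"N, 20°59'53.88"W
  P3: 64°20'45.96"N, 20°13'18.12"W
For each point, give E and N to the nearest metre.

P1: E 518778 m, N 7120350 m; P2: E 500084 m, N 7071062 m; P3: E 537596 m, N 7135812 m

UTM zone 27N: λ₀ = -21°, k₀ = 0.9996.
P1 (64.2089°, -20.6132°) → (518777.765, 7120349.872) m.
P2 (63.7671°, -20.9983°) → (500083.842, 7071061.896) m.
P3 (64.3461°, -20.2217°) → (537596.049, 7135812.147) m.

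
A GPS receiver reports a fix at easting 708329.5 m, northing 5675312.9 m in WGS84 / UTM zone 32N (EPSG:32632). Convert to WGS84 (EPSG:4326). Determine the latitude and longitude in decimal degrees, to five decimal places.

Zone 32N: λ₀ = 9°, k₀ = 0.9996, false easting 500000 m.
Meridian distance M = (N − FN)/k₀ = 5677583.9 m.
Inverse transverse Mercator on WGS84 gives φ = 51.19119976°, λ = 11.98149957°.

lat 51.19120°, lon 11.98150°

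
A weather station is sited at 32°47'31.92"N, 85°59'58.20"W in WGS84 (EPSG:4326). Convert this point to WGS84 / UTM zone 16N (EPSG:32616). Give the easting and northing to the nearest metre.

E 593683 m, N 3628694 m

Zone 16 central meridian λ₀ = 6×16 − 183 = -87°; Δλ = +1.0005°.
Transverse Mercator on WGS84 with k₀ = 0.9996 gives E = 593683.000 m, N = 3628693.622 m.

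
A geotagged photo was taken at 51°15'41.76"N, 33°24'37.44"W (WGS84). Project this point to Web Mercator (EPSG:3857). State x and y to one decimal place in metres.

Web Mercator is spherical with R = a = 6378137 m.
x = R·λ = 6378137 × -0.583121484 = -3719228.715 m.
y = R·ln tan(π/4 + φ/2) = 6378137 × 1.045399125 = 6667698.841 m.

x -3719228.7 m, y 6667698.8 m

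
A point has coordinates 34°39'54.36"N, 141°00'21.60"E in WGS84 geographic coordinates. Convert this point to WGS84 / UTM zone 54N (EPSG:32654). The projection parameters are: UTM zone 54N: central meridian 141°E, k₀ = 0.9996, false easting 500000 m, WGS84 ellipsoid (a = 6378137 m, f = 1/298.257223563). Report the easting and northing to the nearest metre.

Zone 54 central meridian λ₀ = 6×54 − 183 = 141°; Δλ = +0.0060°.
Transverse Mercator on WGS84 with k₀ = 0.9996 gives E = 500549.731 m, N = 3835904.969 m.

E 500550 m, N 3835905 m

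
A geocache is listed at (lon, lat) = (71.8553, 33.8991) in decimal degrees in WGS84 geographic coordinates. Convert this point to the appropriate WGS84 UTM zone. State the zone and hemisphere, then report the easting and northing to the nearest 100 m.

Longitude 71.8553° lies in the 6° band [66°, 72°), giving zone 42; latitude is north of the equator, so 42N.
Zone 42 central meridian λ₀ = 6×42 − 183 = 69°; Δλ = +2.8553°.
Transverse Mercator on WGS84 with k₀ = 0.9996 gives E = 764033.740 m, N = 3754639.609 m.

Zone 42N: E 764000 m, N 3754600 m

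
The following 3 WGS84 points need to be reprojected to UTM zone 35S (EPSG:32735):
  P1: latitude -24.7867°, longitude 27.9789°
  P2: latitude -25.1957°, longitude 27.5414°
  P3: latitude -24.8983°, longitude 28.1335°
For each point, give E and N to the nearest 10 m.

UTM zone 35S: λ₀ = 27°, k₀ = 0.9996.
P1 (-24.7867°, 27.9789°) → (598953.511, 7258315.907) m.
P2 (-25.1957°, 27.5414°) → (554546.185, 7213272.673) m.
P3 (-24.8983°, 28.1335°) → (614479.983, 7245836.481) m.

P1: E 598950 m, N 7258320 m; P2: E 554550 m, N 7213270 m; P3: E 614480 m, N 7245840 m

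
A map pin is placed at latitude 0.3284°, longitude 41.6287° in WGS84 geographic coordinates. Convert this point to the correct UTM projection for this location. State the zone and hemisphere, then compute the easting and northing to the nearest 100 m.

Longitude 41.6287° lies in the 6° band [36°, 42°), giving zone 37; latitude is north of the equator, so 37N.
Zone 37 central meridian λ₀ = 6×37 − 183 = 39°; Δλ = +2.6287°.
Transverse Mercator on WGS84 with k₀ = 0.9996 gives E = 792607.079 m, N = 36336.564 m.

Zone 37N: E 792600 m, N 36300 m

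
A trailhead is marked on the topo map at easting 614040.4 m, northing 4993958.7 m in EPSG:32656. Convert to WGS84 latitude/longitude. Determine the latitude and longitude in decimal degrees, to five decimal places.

lat 45.08990°, lon 154.44920°

Zone 56N: λ₀ = 153°, k₀ = 0.9996, false easting 500000 m.
Meridian distance M = (N − FN)/k₀ = 4995957.1 m.
Inverse transverse Mercator on WGS84 gives φ = 45.08989956°, λ = 154.44920058°.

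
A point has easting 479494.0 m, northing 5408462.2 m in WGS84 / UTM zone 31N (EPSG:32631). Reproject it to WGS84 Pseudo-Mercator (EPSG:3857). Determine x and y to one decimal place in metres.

x 302855.7 m, y 6245862.1 m

Unproject from UTM 31N (λ₀ = 3°) → φ = 48.82879991°, λ = 2.72059946°.
Web Mercator (R = 6378137 m): x = 302855.746 m, y = 6245862.089 m.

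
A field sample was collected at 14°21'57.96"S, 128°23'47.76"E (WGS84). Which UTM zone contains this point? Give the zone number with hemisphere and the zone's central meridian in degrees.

UTM zone = ⌊(λ + 180)/6⌋ + 1; 128.3966° ∈ [126°, 132°) → zone 52.
Hemisphere: S (φ < 0).
Central meridian λ₀ = 6×52 − 183 = 129°.

Zone 52S, central meridian 129°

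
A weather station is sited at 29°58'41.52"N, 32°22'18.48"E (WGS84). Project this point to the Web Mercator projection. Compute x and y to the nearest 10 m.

Web Mercator is spherical with R = a = 6378137 m.
x = R·λ = 6378137 × 0.564994495 = 3603612.292 m.
y = R·ln tan(π/4 + φ/2) = 6378137 × 0.548866850 = 3500747.964 m.

x 3603610 m, y 3500750 m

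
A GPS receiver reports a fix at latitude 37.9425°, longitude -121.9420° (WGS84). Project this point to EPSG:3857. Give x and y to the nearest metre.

x -13574521 m, y 4571306 m

Web Mercator is spherical with R = a = 6378137 m.
x = R·λ = 6378137 × -2.128289396 = -13574521.346 m.
y = R·ln tan(π/4 + φ/2) = 6378137 × 0.716714955 = 4571306.173 m.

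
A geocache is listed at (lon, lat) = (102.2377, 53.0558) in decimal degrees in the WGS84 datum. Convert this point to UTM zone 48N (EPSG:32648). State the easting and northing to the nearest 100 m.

E 314900 m, N 5882000 m

Zone 48 central meridian λ₀ = 6×48 − 183 = 105°; Δλ = -2.7623°.
Transverse Mercator on WGS84 with k₀ = 0.9996 gives E = 314879.976 m, N = 5882045.512 m.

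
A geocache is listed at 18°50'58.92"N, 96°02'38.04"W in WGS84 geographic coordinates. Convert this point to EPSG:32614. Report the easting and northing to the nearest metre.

E 811518 m, N 2086795 m

Zone 14 central meridian λ₀ = 6×14 − 183 = -99°; Δλ = +2.9561°.
Transverse Mercator on WGS84 with k₀ = 0.9996 gives E = 811517.588 m, N = 2086795.233 m.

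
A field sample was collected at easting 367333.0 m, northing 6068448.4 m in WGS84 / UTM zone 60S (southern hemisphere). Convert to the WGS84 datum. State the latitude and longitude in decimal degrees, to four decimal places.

Zone 60S: λ₀ = 177°, k₀ = 0.9996, false easting 500000 m, false northing 10000000 m.
Meridian distance M = (N − FN)/k₀ = -3933124.8 m.
Inverse transverse Mercator on WGS84 gives φ = -35.51869991°, λ = 175.53690044°.

lat -35.5187°, lon 175.5369°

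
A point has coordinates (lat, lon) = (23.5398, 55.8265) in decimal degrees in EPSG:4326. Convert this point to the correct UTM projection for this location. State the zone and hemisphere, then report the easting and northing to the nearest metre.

Longitude 55.8265° lies in the 6° band [54°, 60°), giving zone 40; latitude is north of the equator, so 40N.
Zone 40 central meridian λ₀ = 6×40 − 183 = 57°; Δλ = -1.1735°.
Transverse Mercator on WGS84 with k₀ = 0.9996 gives E = 380215.711 m, N = 2603767.480 m.

Zone 40N: E 380216 m, N 2603767 m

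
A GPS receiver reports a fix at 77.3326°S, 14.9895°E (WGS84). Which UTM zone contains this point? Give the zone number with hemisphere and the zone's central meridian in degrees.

Zone 33S, central meridian 15°

UTM zone = ⌊(λ + 180)/6⌋ + 1; 14.9895° ∈ [12°, 18°) → zone 33.
Hemisphere: S (φ < 0).
Central meridian λ₀ = 6×33 − 183 = 15°.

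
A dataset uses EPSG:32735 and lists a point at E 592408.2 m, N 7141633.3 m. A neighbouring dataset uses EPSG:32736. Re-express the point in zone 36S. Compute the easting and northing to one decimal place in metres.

UTM 35S → geographic: φ = -25.84070005°, λ = 27.92209987°.
UTM 36S (λ₀ = 33°) forward: E = -9283.958 m, N = 7132103.632 m.

E -9284.0 m, N 7132103.6 m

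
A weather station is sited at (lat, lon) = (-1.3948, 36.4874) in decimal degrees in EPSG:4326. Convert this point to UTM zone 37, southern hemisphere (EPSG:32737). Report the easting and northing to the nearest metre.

Zone 37 central meridian λ₀ = 6×37 − 183 = 39°; Δλ = -2.5126°.
Transverse Mercator on WGS84 with k₀ = 0.9996 gives E = 220402.688 m, N = 9845683.085 m.

E 220403 m, N 9845683 m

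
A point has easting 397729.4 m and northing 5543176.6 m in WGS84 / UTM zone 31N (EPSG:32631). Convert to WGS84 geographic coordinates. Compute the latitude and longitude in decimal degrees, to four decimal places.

Zone 31N: λ₀ = 3°, k₀ = 0.9996, false easting 500000 m.
Meridian distance M = (N − FN)/k₀ = 5545394.8 m.
Inverse transverse Mercator on WGS84 gives φ = 50.03210016°, λ = 1.57199981°.

lat 50.0321°, lon 1.5720°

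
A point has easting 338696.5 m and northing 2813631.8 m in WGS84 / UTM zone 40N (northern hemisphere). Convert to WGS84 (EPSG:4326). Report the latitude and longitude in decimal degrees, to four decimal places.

Zone 40N: λ₀ = 57°, k₀ = 0.9996, false easting 500000 m.
Meridian distance M = (N − FN)/k₀ = 2814757.7 m.
Inverse transverse Mercator on WGS84 gives φ = 25.43089982°, λ = 55.39600002°.

lat 25.4309°, lon 55.3960°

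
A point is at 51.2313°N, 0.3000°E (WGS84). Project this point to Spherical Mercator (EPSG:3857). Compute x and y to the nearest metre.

x 33396 m, y 6662310 m

Web Mercator is spherical with R = a = 6378137 m.
x = R·λ = 6378137 × 0.005235988 = 33395.847 m.
y = R·ln tan(π/4 + φ/2) = 6378137 × 1.044554303 = 6662310.450 m.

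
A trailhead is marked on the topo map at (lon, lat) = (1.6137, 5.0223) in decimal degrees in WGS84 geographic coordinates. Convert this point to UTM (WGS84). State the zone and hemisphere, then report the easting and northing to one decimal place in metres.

Longitude 1.6137° lies in the 6° band [0°, 6°), giving zone 31; latitude is north of the equator, so 31N.
Zone 31 central meridian λ₀ = 6×31 − 183 = 3°; Δλ = -1.3863°.
Transverse Mercator on WGS84 with k₀ = 0.9996 gives E = 346312.963 m, N = 555292.097 m.

Zone 31N: E 346313.0 m, N 555292.1 m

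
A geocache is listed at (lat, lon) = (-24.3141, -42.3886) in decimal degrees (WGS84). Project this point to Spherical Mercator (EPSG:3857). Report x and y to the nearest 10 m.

Web Mercator is spherical with R = a = 6378137 m.
x = R·λ = 6378137 × -0.739820635 = -4718677.367 m.
y = R·ln tan(π/4 + φ/2) = 6378137 × -0.437702975 = -2791729.540 m.

x -4718680 m, y -2791730 m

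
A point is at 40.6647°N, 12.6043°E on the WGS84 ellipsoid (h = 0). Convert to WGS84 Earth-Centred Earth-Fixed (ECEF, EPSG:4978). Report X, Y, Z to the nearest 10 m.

X 4728180 m, Y 1057250 m, Z 4134250 m

WGS84: a = 6378137 m, e² = 0.006694380; N(φ) = a/√(1−e²sin²φ) = 6387221.584 m.
X = (N+h)·cosφ·cosλ = 4728176.090 m; Y = (N+h)·cosφ·sinλ = 1057245.153 m; Z = (N(1−e²)+h)·sinφ = 4134250.053 m.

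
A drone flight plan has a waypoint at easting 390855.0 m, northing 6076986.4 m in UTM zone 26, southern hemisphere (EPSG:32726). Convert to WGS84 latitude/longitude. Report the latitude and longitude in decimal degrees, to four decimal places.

Zone 26S: λ₀ = -27°, k₀ = 0.9996, false easting 500000 m, false northing 10000000 m.
Meridian distance M = (N − FN)/k₀ = -3924583.4 m.
Inverse transverse Mercator on WGS84 gives φ = -35.44459962°, λ = -28.20259993°.

lat -35.4446°, lon -28.2026°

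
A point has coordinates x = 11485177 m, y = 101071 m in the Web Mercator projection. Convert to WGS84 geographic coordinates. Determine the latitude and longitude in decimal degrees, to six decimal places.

lat 0.907898°, lon 103.173100°

R = 6378137 m. λ = x/R = 103.17310040°.
φ = 2·arctan(exp(y/R)) − 90° = 2·arctan(1.01597) − 90° = 0.90789824°.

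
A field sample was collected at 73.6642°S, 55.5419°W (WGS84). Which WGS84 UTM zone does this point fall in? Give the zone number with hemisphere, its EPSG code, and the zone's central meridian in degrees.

Zone 21S (EPSG:32721), central meridian -57°

UTM zone = ⌊(λ + 180)/6⌋ + 1; -55.5419° ∈ [-60°, -54°) → zone 21.
Hemisphere: S (φ < 0).
Central meridian λ₀ = 6×21 − 183 = -57°.
EPSG code: 32721.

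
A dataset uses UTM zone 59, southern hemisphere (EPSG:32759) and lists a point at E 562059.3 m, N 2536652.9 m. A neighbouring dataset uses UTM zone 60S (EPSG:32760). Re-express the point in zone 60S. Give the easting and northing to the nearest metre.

UTM 59S → geographic: φ = -67.28029986°, λ = 172.44000086°.
UTM 60S (λ₀ = 177°) forward: E = 303610.167 m, N = 2530158.716 m.

E 303610 m, N 2530159 m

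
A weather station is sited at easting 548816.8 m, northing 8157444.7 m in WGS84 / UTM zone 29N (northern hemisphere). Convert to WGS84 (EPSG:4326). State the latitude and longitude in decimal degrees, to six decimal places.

Zone 29N: λ₀ = -9°, k₀ = 0.9996, false easting 500000 m.
Meridian distance M = (N − FN)/k₀ = 8160709.0 m.
Inverse transverse Mercator on WGS84 gives φ = 73.50500003°, λ = -7.45950144°.

lat 73.505000°, lon -7.459501°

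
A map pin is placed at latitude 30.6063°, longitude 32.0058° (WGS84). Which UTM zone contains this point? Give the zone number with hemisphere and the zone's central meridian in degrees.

UTM zone = ⌊(λ + 180)/6⌋ + 1; 32.0058° ∈ [30°, 36°) → zone 36.
Hemisphere: N (φ ≥ 0).
Central meridian λ₀ = 6×36 − 183 = 33°.

Zone 36N, central meridian 33°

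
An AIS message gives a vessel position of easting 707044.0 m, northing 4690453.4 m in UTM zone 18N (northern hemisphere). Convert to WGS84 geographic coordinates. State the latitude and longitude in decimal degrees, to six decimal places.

lat 42.338800°, lon -72.486701°

Zone 18N: λ₀ = -75°, k₀ = 0.9996, false easting 500000 m.
Meridian distance M = (N − FN)/k₀ = 4692330.3 m.
Inverse transverse Mercator on WGS84 gives φ = 42.33880007°, λ = -72.486700501°.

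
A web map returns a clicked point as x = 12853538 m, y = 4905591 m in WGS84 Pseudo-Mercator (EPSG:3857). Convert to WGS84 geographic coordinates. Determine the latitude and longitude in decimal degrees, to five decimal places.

lat 40.27230°, lon 115.46530°

R = 6378137 m. λ = x/R = 115.46529640°.
φ = 2·arctan(exp(y/R)) − 90° = 2·arctan(2.15788) − 90° = 40.27229703°.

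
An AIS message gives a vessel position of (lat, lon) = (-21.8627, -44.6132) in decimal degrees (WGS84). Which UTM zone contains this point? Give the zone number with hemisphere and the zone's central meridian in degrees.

UTM zone = ⌊(λ + 180)/6⌋ + 1; -44.6132° ∈ [-48°, -42°) → zone 23.
Hemisphere: S (φ < 0).
Central meridian λ₀ = 6×23 − 183 = -45°.

Zone 23S, central meridian -45°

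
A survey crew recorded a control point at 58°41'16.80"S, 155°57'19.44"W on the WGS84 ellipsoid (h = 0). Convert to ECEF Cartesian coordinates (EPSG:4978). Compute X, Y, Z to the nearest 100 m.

X -3034500 m, Y -1353900 m, Z -5426000 m

WGS84: a = 6378137 m, e² = 0.006694380; N(φ) = a/√(1−e²sin²φ) = 6393777.154 m.
X = (N+h)·cosφ·cosλ = -3034506.550 m; Y = (N+h)·cosφ·sinλ = -1353880.693 m; Z = (N(1−e²)+h)·sinφ = -5425955.326 m.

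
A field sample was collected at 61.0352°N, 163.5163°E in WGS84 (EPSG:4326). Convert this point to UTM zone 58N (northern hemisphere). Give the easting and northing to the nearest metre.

Zone 58 central meridian λ₀ = 6×58 − 183 = 165°; Δλ = -1.4837°.
Transverse Mercator on WGS84 with k₀ = 0.9996 gives E = 419846.415 m, N = 6767616.166 m.

E 419846 m, N 6767616 m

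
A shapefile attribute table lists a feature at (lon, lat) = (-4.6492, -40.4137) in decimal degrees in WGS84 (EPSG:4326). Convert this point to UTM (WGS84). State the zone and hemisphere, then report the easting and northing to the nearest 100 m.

Zone 30S: E 360100 m, N 5525000 m

Longitude -4.6492° lies in the 6° band [-6°, 0°), giving zone 30; latitude is south of the equator, so 30S.
Zone 30 central meridian λ₀ = 6×30 − 183 = -3°; Δλ = -1.6492°.
Transverse Mercator on WGS84 with k₀ = 0.9996 gives E = 360074.889 m, N = 5525018.736 m.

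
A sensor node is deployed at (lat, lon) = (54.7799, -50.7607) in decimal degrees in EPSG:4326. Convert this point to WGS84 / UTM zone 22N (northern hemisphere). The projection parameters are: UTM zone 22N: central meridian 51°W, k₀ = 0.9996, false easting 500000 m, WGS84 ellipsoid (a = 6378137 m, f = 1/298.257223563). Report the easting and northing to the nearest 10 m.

E 515390 m, N 6070330 m

Zone 22 central meridian λ₀ = 6×22 − 183 = -51°; Δλ = +0.2393°.
Transverse Mercator on WGS84 with k₀ = 0.9996 gives E = 515391.335 m, N = 6070325.617 m.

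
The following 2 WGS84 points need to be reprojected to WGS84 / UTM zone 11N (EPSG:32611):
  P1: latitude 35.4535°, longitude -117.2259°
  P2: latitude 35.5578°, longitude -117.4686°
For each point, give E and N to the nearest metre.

UTM zone 11N: λ₀ = -117°, k₀ = 0.9996.
P1 (35.4535°, -117.2259°) → (479500.611, 3923359.817) m.
P2 (35.5578°, -117.4686°) → (457531.525, 3935004.811) m.

P1: E 479501 m, N 3923360 m; P2: E 457532 m, N 3935005 m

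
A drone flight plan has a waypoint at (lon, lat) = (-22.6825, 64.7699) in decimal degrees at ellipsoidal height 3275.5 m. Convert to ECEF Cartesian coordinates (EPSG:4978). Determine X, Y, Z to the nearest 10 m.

X 2516620 m, Y -1051820 m, Z 5749780 m

WGS84: a = 6378137 m, e² = 0.006694380; N(φ) = a/√(1−e²sin²φ) = 6395679.008 m.
X = (N+h)·cosφ·cosλ = 2516621.193 m; Y = (N+h)·cosφ·sinλ = -1051822.405 m; Z = (N(1−e²)+h)·sinφ = 5749784.342 m.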